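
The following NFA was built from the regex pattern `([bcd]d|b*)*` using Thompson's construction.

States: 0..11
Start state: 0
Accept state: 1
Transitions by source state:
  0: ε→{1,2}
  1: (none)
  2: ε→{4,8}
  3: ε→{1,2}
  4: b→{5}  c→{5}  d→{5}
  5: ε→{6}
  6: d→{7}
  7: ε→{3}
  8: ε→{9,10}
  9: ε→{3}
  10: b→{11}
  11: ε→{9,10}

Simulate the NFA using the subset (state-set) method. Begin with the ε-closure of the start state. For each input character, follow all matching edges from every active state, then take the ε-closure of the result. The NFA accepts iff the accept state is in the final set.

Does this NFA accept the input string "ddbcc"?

initial (ε-close {0}): {0,1,2,3,4,8,9,10}
'd' @ 1: {5,6}
'd' @ 2: {1,2,3,4,7,8,9,10}  (accept∈set)
'b' @ 3: {1,2,3,4,5,6,8,9,10,11}  (accept∈set)
'c' @ 4: {5,6}
'c' @ 5: {}  — no active states
end set {} — state 1 not in

Answer: REJECT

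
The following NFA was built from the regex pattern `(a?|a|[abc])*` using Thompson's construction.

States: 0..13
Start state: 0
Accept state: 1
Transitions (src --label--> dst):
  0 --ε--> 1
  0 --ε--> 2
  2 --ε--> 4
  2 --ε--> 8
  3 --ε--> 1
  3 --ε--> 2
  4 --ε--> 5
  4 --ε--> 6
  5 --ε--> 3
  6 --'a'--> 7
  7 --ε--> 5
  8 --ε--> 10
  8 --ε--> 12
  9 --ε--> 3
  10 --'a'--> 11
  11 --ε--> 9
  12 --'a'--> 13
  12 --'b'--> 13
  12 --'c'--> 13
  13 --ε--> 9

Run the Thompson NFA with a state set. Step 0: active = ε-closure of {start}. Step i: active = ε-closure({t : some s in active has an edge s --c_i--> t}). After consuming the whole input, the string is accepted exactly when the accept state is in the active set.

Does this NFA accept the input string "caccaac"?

Answer: ACCEPT

Steps:
initial (ε-close {0}): {0,1,2,3,4,5,6,8,10,12}
'c' @ 1: {1,2,3,4,5,6,8,9,10,12,13}  ✓accept
'a' @ 2: {1,2,3,4,5,6,7,8,9,10,11,12,13}  ✓accept
'c' @ 3: {1,2,3,4,5,6,8,9,10,12,13}  ✓accept
'c' @ 4: {1,2,3,4,5,6,8,9,10,12,13}  ✓accept
'a' @ 5: {1,2,3,4,5,6,7,8,9,10,11,12,13}  ✓accept
'a' @ 6: {1,2,3,4,5,6,7,8,9,10,11,12,13}  ✓accept
'c' @ 7: {1,2,3,4,5,6,8,9,10,12,13}  ✓accept
after full input: {1,2,3,4,5,6,8,9,10,12,13}  (accept=1 in)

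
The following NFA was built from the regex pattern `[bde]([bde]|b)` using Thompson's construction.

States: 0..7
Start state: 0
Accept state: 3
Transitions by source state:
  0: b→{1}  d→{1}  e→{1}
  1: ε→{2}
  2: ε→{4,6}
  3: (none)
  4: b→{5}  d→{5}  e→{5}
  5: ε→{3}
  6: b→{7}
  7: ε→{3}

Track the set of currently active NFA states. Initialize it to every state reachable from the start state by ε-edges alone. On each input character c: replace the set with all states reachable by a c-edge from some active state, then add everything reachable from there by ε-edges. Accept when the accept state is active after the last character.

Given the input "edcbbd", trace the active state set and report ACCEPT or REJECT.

S₀ = ε-closure({0}) = {0}
'e' @ 1: {1,2,4,6}
'd' @ 2: {3,5}  (accept∈set)
'c' @ 3: {}  — dead — no transitions
rest 'bbd' ignored (set empty)
after full input: {}  (accept=3 not in)

Answer: REJECT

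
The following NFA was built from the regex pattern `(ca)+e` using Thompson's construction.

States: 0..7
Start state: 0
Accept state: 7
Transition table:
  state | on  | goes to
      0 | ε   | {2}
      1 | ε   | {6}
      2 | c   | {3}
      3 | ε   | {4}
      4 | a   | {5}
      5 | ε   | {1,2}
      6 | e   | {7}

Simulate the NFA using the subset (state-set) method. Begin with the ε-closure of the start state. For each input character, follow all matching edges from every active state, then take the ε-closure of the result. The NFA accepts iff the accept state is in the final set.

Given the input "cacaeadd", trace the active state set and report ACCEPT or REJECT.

Answer: REJECT

Steps:
S₀ = ε-closure({0}) = {0,2}
'c' @ 1: {3,4}
'a' @ 2: {1,2,5,6}
'c' @ 3: {3,4}
'a' @ 4: {1,2,5,6}
'e' @ 5: {7}  ✓accept
'a' @ 6: {}  — no active states
rest 'dd' ignored (set empty)
end set {} — state 7 not in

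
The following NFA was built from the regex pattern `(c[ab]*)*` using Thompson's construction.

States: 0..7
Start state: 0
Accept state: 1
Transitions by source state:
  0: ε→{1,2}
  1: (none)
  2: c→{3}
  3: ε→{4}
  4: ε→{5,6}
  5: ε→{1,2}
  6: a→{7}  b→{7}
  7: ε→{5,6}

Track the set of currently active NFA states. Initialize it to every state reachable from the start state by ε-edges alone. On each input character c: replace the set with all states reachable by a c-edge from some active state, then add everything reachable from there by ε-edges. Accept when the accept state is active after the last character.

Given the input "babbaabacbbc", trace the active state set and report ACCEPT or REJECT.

S₀ = ε-closure({0}) = {0,1,2}
'b' @ 1: {}  — no active states
rest 'abbaabacbbc' ignored (set empty)
end set {} — state 1 not in

Answer: REJECT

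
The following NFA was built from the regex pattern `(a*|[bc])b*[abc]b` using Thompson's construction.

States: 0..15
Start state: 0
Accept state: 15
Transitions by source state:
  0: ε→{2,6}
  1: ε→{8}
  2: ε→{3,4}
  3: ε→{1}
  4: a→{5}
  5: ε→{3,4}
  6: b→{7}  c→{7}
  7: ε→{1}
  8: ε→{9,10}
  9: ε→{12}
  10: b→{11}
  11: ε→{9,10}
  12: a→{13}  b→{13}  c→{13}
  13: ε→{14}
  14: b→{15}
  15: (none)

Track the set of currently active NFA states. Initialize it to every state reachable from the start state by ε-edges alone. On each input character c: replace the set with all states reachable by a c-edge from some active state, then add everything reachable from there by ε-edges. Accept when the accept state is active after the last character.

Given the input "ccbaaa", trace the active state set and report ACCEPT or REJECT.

start: ε-closure({0}) = {0,1,2,3,4,6,8,9,10,12}
'c' @ 1: {1,7,8,9,10,12,13,14}
'c' @ 2: {13,14}
'b' @ 3: {15}  (accept∈set)
'a' @ 4: {}  — no active states
rest 'aa' ignored (set empty)
final: {}; accept 15 not in set

Answer: REJECT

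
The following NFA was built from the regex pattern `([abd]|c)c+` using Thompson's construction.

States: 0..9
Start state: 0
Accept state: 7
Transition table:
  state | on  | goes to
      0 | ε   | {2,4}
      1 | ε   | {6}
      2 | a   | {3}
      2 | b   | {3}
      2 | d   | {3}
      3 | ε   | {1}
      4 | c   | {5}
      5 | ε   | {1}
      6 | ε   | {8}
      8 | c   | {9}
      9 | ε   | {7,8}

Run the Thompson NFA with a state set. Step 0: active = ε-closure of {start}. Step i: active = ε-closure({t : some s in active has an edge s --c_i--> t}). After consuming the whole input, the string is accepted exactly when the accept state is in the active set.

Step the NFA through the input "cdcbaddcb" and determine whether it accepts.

S₀ = ε-closure({0}) = {0,2,4}
'c' @ 1: {1,5,6,8}
'd' @ 2: {}  — dead — no transitions
rest 'cbaddcb' ignored (set empty)
end set {} — state 7 not in

Answer: REJECT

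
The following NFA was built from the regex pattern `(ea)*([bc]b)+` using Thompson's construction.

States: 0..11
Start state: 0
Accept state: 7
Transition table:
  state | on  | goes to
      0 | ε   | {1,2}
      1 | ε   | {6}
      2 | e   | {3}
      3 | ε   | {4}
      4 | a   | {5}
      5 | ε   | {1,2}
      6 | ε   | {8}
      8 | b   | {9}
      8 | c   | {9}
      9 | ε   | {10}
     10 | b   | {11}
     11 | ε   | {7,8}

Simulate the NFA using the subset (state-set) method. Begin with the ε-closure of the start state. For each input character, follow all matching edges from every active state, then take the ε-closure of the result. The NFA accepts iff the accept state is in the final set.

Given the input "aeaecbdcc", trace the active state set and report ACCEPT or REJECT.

Answer: REJECT

Derivation:
S₀ = ε-closure({0}) = {0,1,2,6,8}
'a' @ 1: {}  — no active states
rest 'eaecbdcc' ignored (set empty)
end set {} — state 7 not in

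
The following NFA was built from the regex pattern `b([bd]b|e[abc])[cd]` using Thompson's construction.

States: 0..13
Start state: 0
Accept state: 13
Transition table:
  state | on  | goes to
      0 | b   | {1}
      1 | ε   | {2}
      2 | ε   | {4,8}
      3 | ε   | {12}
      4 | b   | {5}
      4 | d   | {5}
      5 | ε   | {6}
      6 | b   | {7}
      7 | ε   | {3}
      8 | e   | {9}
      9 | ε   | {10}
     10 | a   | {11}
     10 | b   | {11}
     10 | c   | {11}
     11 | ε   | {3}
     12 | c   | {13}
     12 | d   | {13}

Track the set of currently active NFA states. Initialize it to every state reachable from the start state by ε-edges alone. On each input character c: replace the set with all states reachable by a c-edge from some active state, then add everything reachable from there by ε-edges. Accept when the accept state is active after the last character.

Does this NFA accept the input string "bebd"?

Answer: ACCEPT

Trace:
start: ε-closure({0}) = {0}
'b' @ 1: {1,2,4,8}
'e' @ 2: {9,10}
'b' @ 3: {3,11,12}
'd' @ 4: {13}  [accepting]
end set {13} — state 13 in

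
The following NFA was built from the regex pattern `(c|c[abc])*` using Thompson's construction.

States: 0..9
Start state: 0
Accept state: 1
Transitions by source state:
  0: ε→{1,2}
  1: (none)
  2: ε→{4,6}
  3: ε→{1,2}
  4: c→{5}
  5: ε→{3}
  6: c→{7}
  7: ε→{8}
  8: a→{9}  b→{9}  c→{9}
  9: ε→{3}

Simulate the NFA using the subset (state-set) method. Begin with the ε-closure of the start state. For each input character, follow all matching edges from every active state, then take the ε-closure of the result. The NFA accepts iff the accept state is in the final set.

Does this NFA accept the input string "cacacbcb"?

Answer: ACCEPT

Steps:
initial (ε-close {0}): {0,1,2,4,6}
'c' @ 1: {1,2,3,4,5,6,7,8}  [accepting]
'a' @ 2: {1,2,3,4,6,9}  [accepting]
'c' @ 3: {1,2,3,4,5,6,7,8}  [accepting]
'a' @ 4: {1,2,3,4,6,9}  [accepting]
'c' @ 5: {1,2,3,4,5,6,7,8}  [accepting]
'b' @ 6: {1,2,3,4,6,9}  [accepting]
'c' @ 7: {1,2,3,4,5,6,7,8}  [accepting]
'b' @ 8: {1,2,3,4,6,9}  [accepting]
after full input: {1,2,3,4,6,9}  (accept=1 in)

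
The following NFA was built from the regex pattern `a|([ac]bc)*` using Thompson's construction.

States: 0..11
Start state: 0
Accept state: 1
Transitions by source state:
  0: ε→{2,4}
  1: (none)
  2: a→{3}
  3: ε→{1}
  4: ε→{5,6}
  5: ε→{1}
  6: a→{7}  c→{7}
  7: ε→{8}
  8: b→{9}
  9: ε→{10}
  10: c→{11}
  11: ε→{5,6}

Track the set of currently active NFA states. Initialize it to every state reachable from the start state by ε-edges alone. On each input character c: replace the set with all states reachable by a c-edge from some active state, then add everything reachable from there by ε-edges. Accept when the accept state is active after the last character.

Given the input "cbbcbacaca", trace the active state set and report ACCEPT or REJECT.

Answer: REJECT

Trace:
S₀ = ε-closure({0}) = {0,1,2,4,5,6}
'c' @ 1: {7,8}
'b' @ 2: {9,10}
'b' @ 3: {}  — state set empty
rest 'cbacaca' ignored (set empty)
final: {}; accept 1 not in set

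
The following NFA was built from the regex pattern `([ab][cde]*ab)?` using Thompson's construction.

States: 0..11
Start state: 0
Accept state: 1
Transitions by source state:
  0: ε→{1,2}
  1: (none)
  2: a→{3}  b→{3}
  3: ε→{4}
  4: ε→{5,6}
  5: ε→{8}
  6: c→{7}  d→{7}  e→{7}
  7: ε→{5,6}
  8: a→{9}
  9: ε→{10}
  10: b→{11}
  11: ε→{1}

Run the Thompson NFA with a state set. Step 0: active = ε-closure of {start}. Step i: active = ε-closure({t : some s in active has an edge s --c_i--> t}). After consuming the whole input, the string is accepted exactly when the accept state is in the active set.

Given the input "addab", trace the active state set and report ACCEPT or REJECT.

initial (ε-close {0}): {0,1,2}
'a' @ 1: {3,4,5,6,8}
'd' @ 2: {5,6,7,8}
'd' @ 3: {5,6,7,8}
'a' @ 4: {9,10}
'b' @ 5: {1,11}  (accept∈set)
end set {1,11} — state 1 in

Answer: ACCEPT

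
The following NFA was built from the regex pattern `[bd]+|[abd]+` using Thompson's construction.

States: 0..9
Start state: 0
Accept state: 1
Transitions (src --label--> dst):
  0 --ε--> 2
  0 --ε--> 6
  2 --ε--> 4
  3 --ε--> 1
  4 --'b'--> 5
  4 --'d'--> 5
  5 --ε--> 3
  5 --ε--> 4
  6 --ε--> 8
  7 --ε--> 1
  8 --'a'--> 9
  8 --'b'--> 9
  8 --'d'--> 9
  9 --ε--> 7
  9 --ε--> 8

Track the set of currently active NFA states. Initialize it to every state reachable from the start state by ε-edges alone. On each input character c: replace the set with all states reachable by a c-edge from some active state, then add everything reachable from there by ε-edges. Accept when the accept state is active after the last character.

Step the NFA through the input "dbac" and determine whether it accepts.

S₀ = ε-closure({0}) = {0,2,4,6,8}
'd' @ 1: {1,3,4,5,7,8,9}  (accept∈set)
'b' @ 2: {1,3,4,5,7,8,9}  (accept∈set)
'a' @ 3: {1,7,8,9}  (accept∈set)
'c' @ 4: {}  — state set empty
final: {}; accept 1 not in set

Answer: REJECT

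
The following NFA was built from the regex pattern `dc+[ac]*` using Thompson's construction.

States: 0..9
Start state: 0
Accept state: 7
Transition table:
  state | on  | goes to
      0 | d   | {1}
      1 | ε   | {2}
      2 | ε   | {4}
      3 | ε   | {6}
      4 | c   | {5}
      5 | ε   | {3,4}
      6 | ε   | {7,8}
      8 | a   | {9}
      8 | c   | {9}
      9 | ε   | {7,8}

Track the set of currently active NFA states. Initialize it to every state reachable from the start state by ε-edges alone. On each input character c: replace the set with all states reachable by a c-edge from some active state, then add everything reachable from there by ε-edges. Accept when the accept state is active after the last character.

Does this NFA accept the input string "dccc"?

S₀ = ε-closure({0}) = {0}
'd' @ 1: {1,2,4}
'c' @ 2: {3,4,5,6,7,8}  [accepting]
'c' @ 3: {3,4,5,6,7,8,9}  [accepting]
'c' @ 4: {3,4,5,6,7,8,9}  [accepting]
final: {3,4,5,6,7,8,9}; accept 7 in set

Answer: ACCEPT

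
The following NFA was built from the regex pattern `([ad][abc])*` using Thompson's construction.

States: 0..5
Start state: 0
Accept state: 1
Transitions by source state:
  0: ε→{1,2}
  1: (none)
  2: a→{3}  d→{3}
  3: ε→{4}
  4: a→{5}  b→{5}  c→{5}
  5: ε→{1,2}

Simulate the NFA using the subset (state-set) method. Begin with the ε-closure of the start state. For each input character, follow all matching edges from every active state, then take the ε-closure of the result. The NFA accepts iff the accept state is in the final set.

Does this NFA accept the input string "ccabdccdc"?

start: ε-closure({0}) = {0,1,2}
'c' @ 1: {}  — state set empty
rest 'cabdccdc' ignored (set empty)
end set {} — state 1 not in

Answer: REJECT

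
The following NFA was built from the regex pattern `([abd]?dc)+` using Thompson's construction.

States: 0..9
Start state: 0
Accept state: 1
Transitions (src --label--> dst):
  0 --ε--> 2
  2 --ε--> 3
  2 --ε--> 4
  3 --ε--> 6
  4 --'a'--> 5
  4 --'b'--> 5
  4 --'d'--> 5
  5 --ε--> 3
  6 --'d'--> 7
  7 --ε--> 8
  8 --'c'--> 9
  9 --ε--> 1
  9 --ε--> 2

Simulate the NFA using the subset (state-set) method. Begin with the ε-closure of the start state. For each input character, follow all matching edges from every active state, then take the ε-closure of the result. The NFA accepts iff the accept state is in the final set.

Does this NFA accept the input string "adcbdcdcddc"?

S₀ = ε-closure({0}) = {0,2,3,4,6}
'a' @ 1: {3,5,6}
'd' @ 2: {7,8}
'c' @ 3: {1,2,3,4,6,9}  (accept∈set)
'b' @ 4: {3,5,6}
'd' @ 5: {7,8}
'c' @ 6: {1,2,3,4,6,9}  (accept∈set)
'd' @ 7: {3,5,6,7,8}
'c' @ 8: {1,2,3,4,6,9}  (accept∈set)
'd' @ 9: {3,5,6,7,8}
'd' @ 10: {7,8}
'c' @ 11: {1,2,3,4,6,9}  (accept∈set)
final: {1,2,3,4,6,9}; accept 1 in set

Answer: ACCEPT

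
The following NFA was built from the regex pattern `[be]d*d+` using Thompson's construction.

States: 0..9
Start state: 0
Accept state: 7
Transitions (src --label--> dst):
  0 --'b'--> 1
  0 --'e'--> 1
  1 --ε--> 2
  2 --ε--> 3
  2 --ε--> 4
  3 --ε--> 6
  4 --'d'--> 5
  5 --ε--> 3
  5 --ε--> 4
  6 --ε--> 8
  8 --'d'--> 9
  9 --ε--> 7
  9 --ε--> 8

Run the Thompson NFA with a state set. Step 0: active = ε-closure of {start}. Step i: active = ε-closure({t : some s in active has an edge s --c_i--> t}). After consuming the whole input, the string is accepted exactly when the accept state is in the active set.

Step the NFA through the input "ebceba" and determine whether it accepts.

Answer: REJECT

Derivation:
initial (ε-close {0}): {0}
'e' @ 1: {1,2,3,4,6,8}
'b' @ 2: {}  — dead — no transitions
rest 'ceba' ignored (set empty)
end set {} — state 7 not in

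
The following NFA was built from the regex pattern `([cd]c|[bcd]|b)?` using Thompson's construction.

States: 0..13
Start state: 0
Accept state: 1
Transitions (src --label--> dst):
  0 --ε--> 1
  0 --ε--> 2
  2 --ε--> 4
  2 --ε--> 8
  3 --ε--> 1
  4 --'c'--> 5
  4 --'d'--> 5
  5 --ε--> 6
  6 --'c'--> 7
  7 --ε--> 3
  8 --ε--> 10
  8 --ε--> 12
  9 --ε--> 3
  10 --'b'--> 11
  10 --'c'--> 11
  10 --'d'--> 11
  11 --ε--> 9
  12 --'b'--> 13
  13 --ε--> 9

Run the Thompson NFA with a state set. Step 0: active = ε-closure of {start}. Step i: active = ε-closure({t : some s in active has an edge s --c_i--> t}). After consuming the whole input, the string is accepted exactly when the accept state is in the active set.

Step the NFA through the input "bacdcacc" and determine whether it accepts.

start: ε-closure({0}) = {0,1,2,4,8,10,12}
'b' @ 1: {1,3,9,11,13}  ✓accept
'a' @ 2: {}  — no active states
rest 'cdcacc' ignored (set empty)
final: {}; accept 1 not in set

Answer: REJECT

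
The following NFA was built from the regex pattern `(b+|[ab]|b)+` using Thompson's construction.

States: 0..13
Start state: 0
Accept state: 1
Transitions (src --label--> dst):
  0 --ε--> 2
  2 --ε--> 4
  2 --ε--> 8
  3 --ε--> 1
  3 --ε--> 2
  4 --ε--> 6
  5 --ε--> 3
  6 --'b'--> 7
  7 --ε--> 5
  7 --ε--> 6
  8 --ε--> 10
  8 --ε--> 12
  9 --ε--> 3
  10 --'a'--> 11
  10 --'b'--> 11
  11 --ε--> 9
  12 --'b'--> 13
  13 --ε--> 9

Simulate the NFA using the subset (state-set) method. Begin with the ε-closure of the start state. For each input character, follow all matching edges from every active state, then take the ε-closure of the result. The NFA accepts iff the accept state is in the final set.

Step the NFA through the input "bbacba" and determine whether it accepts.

start: ε-closure({0}) = {0,2,4,6,8,10,12}
'b' @ 1: {1,2,3,4,5,6,7,8,9,10,11,12,13}  [accepting]
'b' @ 2: {1,2,3,4,5,6,7,8,9,10,11,12,13}  [accepting]
'a' @ 3: {1,2,3,4,6,8,9,10,11,12}  [accepting]
'c' @ 4: {}  — state set empty
rest 'ba' ignored (set empty)
after full input: {}  (accept=1 not in)

Answer: REJECT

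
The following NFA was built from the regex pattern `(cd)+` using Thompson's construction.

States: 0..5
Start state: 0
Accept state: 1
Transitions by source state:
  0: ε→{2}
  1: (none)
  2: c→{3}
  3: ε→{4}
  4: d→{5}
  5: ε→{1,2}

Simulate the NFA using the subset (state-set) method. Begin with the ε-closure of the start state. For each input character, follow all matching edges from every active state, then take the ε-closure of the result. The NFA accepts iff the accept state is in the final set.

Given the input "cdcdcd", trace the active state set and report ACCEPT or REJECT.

Answer: ACCEPT

Derivation:
initial (ε-close {0}): {0,2}
'c' @ 1: {3,4}
'd' @ 2: {1,2,5}  (accept∈set)
'c' @ 3: {3,4}
'd' @ 4: {1,2,5}  (accept∈set)
'c' @ 5: {3,4}
'd' @ 6: {1,2,5}  (accept∈set)
after full input: {1,2,5}  (accept=1 in)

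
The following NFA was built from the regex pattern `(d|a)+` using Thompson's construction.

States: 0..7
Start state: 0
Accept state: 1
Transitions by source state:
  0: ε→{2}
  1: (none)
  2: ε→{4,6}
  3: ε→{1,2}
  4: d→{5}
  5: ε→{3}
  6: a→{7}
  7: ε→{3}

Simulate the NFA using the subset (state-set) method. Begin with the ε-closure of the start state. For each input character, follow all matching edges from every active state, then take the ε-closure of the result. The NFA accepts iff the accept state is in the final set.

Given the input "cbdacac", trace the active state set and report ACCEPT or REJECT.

Answer: REJECT

Steps:
S₀ = ε-closure({0}) = {0,2,4,6}
'c' @ 1: {}  — no active states
rest 'bdacac' ignored (set empty)
final: {}; accept 1 not in set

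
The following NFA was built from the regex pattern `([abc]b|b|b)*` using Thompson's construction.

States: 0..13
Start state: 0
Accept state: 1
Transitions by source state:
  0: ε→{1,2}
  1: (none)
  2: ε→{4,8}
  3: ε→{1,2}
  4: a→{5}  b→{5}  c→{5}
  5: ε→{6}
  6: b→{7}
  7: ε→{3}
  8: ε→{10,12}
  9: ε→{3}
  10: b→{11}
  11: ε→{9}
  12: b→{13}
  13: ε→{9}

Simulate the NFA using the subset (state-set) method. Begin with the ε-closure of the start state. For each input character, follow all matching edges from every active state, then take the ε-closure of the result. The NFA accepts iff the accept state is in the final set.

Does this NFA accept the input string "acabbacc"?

Answer: REJECT

Derivation:
start: ε-closure({0}) = {0,1,2,4,8,10,12}
'a' @ 1: {5,6}
'c' @ 2: {}  — state set empty
rest 'abbacc' ignored (set empty)
final: {}; accept 1 not in set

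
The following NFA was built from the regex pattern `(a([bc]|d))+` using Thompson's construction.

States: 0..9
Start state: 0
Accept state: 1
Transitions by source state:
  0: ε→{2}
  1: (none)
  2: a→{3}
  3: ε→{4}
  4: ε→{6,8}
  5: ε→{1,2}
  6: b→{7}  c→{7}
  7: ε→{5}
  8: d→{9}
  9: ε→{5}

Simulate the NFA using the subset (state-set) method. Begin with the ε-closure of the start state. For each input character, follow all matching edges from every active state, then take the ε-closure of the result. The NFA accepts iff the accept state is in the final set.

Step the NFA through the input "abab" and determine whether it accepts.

start: ε-closure({0}) = {0,2}
'a' @ 1: {3,4,6,8}
'b' @ 2: {1,2,5,7}  ✓accept
'a' @ 3: {3,4,6,8}
'b' @ 4: {1,2,5,7}  ✓accept
after full input: {1,2,5,7}  (accept=1 in)

Answer: ACCEPT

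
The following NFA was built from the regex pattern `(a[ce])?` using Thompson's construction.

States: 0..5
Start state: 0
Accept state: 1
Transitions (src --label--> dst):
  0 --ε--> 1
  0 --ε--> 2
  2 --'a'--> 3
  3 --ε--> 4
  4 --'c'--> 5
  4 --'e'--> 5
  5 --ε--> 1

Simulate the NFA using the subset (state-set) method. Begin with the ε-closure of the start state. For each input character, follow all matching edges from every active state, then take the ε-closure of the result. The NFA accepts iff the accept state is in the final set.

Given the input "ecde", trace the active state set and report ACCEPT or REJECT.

S₀ = ε-closure({0}) = {0,1,2}
'e' @ 1: {}  — state set empty
rest 'cde' ignored (set empty)
final: {}; accept 1 not in set

Answer: REJECT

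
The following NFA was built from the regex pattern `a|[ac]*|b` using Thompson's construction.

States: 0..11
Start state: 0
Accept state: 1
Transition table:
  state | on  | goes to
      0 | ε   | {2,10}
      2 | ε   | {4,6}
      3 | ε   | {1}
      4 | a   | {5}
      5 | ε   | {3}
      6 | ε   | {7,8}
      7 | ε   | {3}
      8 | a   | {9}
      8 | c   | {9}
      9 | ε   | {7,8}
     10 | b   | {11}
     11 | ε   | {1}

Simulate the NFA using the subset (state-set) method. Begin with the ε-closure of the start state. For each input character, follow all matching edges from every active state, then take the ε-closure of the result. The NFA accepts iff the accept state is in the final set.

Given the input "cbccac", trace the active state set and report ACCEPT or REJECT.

S₀ = ε-closure({0}) = {0,1,2,3,4,6,7,8,10}
'c' @ 1: {1,3,7,8,9}  [accepting]
'b' @ 2: {}  — state set empty
rest 'ccac' ignored (set empty)
after full input: {}  (accept=1 not in)

Answer: REJECT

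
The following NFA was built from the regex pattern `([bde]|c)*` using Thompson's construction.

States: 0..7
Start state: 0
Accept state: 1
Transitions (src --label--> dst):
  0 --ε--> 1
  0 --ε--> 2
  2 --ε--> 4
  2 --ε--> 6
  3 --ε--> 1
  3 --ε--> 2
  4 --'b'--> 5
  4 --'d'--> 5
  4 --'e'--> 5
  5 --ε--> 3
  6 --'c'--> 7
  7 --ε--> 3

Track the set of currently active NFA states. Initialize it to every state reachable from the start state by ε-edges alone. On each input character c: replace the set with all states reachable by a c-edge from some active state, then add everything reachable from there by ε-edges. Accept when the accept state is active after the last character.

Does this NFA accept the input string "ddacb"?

Answer: REJECT

Steps:
start: ε-closure({0}) = {0,1,2,4,6}
'd' @ 1: {1,2,3,4,5,6}  [accepting]
'd' @ 2: {1,2,3,4,5,6}  [accepting]
'a' @ 3: {}  — dead — no transitions
rest 'cb' ignored (set empty)
end set {} — state 1 not in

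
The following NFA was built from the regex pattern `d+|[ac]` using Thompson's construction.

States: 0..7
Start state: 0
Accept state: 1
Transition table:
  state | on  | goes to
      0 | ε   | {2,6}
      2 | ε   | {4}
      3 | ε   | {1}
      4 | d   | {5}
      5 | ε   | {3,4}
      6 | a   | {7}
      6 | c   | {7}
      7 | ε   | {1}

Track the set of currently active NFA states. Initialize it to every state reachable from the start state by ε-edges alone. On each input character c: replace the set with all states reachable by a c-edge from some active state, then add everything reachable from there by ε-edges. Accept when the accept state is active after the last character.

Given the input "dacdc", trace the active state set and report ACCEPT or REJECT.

Answer: REJECT

Trace:
initial (ε-close {0}): {0,2,4,6}
'd' @ 1: {1,3,4,5}  [accepting]
'a' @ 2: {}  — dead — no transitions
rest 'cdc' ignored (set empty)
end set {} — state 1 not in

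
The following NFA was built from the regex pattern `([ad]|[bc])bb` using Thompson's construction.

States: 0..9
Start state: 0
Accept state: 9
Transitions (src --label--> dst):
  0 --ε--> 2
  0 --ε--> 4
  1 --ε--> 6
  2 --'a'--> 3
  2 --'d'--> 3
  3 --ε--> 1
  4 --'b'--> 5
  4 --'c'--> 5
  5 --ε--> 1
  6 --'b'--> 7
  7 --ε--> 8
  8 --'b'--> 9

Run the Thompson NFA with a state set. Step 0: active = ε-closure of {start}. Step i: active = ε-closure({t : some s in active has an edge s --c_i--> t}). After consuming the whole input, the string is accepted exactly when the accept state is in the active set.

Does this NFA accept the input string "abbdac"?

start: ε-closure({0}) = {0,2,4}
'a' @ 1: {1,3,6}
'b' @ 2: {7,8}
'b' @ 3: {9}  ✓accept
'd' @ 4: {}  — dead — no transitions
rest 'ac' ignored (set empty)
final: {}; accept 9 not in set

Answer: REJECT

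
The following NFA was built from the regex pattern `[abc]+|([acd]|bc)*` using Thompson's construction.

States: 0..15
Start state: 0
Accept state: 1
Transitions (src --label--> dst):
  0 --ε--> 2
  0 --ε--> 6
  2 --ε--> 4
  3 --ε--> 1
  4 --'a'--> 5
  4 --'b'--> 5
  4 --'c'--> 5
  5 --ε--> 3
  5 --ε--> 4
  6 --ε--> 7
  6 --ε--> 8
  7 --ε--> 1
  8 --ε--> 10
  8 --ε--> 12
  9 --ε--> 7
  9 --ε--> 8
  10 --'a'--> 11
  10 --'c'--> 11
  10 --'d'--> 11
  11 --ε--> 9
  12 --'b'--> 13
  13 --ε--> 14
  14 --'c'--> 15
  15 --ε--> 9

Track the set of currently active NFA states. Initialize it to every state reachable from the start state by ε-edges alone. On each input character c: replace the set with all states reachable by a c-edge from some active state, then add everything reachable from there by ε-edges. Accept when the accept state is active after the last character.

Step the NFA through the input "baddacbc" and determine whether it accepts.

Answer: REJECT

Trace:
S₀ = ε-closure({0}) = {0,1,2,4,6,7,8,10,12}
'b' @ 1: {1,3,4,5,13,14}  [accepting]
'a' @ 2: {1,3,4,5}  [accepting]
'd' @ 3: {}  — state set empty
rest 'dacbc' ignored (set empty)
final: {}; accept 1 not in set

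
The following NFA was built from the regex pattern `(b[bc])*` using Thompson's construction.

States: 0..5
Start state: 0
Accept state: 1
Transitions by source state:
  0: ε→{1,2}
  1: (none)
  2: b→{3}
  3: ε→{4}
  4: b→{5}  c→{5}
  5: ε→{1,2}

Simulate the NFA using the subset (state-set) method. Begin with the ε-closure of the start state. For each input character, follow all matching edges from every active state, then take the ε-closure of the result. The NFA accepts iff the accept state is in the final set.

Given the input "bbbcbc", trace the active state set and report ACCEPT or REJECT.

Answer: ACCEPT

Trace:
initial (ε-close {0}): {0,1,2}
'b' @ 1: {3,4}
'b' @ 2: {1,2,5}  (accept∈set)
'b' @ 3: {3,4}
'c' @ 4: {1,2,5}  (accept∈set)
'b' @ 5: {3,4}
'c' @ 6: {1,2,5}  (accept∈set)
final: {1,2,5}; accept 1 in set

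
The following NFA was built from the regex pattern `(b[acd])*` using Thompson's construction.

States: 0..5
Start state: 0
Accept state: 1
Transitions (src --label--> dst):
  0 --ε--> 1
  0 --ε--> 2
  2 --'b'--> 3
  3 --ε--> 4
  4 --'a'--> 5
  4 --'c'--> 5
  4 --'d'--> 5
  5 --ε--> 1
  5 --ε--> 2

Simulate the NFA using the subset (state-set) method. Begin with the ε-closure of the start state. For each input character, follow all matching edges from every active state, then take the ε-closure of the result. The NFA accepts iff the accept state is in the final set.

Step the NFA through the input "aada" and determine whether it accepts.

Answer: REJECT

Derivation:
start: ε-closure({0}) = {0,1,2}
'a' @ 1: {}  — state set empty
rest 'ada' ignored (set empty)
end set {} — state 1 not in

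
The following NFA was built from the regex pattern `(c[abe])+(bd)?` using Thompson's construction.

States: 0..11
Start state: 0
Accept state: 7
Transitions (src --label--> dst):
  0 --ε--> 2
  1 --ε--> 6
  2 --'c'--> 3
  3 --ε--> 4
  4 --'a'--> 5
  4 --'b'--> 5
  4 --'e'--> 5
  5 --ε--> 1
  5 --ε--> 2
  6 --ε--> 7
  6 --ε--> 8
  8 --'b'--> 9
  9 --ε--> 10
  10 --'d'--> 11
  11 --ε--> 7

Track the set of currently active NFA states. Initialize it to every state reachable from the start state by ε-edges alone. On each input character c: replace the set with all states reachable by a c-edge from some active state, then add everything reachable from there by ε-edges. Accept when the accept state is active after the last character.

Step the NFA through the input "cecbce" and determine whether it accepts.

Answer: ACCEPT

Derivation:
initial (ε-close {0}): {0,2}
'c' @ 1: {3,4}
'e' @ 2: {1,2,5,6,7,8}  (accept∈set)
'c' @ 3: {3,4}
'b' @ 4: {1,2,5,6,7,8}  (accept∈set)
'c' @ 5: {3,4}
'e' @ 6: {1,2,5,6,7,8}  (accept∈set)
after full input: {1,2,5,6,7,8}  (accept=7 in)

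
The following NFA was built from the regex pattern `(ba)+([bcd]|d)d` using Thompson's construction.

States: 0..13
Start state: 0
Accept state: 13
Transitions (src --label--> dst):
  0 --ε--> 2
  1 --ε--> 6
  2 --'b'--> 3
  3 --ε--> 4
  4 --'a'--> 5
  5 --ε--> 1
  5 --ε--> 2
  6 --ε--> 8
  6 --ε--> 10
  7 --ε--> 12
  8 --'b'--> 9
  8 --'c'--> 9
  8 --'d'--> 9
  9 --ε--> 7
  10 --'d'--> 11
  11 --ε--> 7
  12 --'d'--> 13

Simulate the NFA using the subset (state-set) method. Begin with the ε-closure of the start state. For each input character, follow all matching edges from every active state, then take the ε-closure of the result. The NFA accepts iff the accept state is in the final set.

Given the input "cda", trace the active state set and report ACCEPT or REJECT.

Answer: REJECT

Trace:
S₀ = ε-closure({0}) = {0,2}
'c' @ 1: {}  — no active states
rest 'da' ignored (set empty)
end set {} — state 13 not in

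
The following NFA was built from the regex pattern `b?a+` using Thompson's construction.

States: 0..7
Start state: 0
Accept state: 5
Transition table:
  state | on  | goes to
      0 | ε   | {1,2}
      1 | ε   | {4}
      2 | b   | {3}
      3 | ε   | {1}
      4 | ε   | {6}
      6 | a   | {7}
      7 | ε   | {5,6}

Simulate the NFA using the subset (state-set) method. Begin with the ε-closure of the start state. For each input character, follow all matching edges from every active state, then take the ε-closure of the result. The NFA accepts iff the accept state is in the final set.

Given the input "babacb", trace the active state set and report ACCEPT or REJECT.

Answer: REJECT

Derivation:
S₀ = ε-closure({0}) = {0,1,2,4,6}
'b' @ 1: {1,3,4,6}
'a' @ 2: {5,6,7}  (accept∈set)
'b' @ 3: {}  — state set empty
rest 'acb' ignored (set empty)
end set {} — state 5 not in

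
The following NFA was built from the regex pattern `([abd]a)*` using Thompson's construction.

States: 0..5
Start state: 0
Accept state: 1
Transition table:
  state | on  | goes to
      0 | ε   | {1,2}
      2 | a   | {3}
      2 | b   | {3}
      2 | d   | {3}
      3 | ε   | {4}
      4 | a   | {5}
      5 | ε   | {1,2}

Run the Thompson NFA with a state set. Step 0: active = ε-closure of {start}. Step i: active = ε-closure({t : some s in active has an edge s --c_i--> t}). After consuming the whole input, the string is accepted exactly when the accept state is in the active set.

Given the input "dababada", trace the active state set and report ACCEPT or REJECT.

initial (ε-close {0}): {0,1,2}
'd' @ 1: {3,4}
'a' @ 2: {1,2,5}  ✓accept
'b' @ 3: {3,4}
'a' @ 4: {1,2,5}  ✓accept
'b' @ 5: {3,4}
'a' @ 6: {1,2,5}  ✓accept
'd' @ 7: {3,4}
'a' @ 8: {1,2,5}  ✓accept
after full input: {1,2,5}  (accept=1 in)

Answer: ACCEPT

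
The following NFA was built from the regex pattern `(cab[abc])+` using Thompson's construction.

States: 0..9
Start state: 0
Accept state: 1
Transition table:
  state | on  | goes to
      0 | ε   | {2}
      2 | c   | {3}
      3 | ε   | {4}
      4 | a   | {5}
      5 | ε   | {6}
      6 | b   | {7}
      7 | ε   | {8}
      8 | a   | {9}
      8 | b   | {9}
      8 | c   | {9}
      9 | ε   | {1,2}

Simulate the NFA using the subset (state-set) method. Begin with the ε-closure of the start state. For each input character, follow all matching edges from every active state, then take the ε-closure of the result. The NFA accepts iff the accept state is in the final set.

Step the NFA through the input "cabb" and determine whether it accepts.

Answer: ACCEPT

Trace:
S₀ = ε-closure({0}) = {0,2}
'c' @ 1: {3,4}
'a' @ 2: {5,6}
'b' @ 3: {7,8}
'b' @ 4: {1,2,9}  ✓accept
final: {1,2,9}; accept 1 in set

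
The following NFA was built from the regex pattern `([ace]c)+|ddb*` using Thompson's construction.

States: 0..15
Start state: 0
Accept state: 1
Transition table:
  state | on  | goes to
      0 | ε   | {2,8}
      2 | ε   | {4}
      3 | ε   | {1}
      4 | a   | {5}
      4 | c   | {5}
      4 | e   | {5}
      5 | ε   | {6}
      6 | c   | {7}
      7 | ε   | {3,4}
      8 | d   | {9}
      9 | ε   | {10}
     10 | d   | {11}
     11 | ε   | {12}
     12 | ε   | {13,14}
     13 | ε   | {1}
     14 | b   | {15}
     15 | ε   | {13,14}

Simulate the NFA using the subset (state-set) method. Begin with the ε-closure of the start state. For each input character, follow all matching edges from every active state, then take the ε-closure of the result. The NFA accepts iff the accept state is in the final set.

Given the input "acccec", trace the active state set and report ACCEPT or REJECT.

Answer: ACCEPT

Trace:
start: ε-closure({0}) = {0,2,4,8}
'a' @ 1: {5,6}
'c' @ 2: {1,3,4,7}  [accepting]
'c' @ 3: {5,6}
'c' @ 4: {1,3,4,7}  [accepting]
'e' @ 5: {5,6}
'c' @ 6: {1,3,4,7}  [accepting]
end set {1,3,4,7} — state 1 in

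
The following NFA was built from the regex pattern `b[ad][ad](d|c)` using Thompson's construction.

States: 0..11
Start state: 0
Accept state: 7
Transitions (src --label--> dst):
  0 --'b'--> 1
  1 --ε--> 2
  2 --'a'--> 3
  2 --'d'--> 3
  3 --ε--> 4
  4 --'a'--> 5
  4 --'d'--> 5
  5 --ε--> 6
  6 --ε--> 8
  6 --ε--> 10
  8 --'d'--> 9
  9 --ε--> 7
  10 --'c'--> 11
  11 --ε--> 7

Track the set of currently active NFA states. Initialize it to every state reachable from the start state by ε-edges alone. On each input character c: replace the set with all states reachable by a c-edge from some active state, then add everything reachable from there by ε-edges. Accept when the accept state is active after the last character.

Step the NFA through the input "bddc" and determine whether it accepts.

Answer: ACCEPT

Trace:
initial (ε-close {0}): {0}
'b' @ 1: {1,2}
'd' @ 2: {3,4}
'd' @ 3: {5,6,8,10}
'c' @ 4: {7,11}  (accept∈set)
after full input: {7,11}  (accept=7 in)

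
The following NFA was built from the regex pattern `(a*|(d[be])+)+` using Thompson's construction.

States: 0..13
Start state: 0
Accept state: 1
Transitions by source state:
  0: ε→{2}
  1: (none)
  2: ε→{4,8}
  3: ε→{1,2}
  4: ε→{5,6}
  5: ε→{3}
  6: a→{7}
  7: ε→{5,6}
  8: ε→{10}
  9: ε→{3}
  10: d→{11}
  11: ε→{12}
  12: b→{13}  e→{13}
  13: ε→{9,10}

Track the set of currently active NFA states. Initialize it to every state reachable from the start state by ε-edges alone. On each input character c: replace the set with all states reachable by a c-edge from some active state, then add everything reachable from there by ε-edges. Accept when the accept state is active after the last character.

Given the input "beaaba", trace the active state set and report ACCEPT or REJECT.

initial (ε-close {0}): {0,1,2,3,4,5,6,8,10}
'b' @ 1: {}  — no active states
rest 'eaaba' ignored (set empty)
after full input: {}  (accept=1 not in)

Answer: REJECT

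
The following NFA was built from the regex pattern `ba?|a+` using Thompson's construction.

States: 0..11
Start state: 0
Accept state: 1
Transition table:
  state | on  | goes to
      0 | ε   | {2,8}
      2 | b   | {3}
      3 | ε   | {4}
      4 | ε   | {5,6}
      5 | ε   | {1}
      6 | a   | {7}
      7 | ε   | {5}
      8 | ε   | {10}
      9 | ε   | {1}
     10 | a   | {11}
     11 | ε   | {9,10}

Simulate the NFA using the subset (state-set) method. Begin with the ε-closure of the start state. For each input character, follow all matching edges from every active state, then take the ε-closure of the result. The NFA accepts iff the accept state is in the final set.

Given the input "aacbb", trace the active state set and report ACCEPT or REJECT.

S₀ = ε-closure({0}) = {0,2,8,10}
'a' @ 1: {1,9,10,11}  [accepting]
'a' @ 2: {1,9,10,11}  [accepting]
'c' @ 3: {}  — state set empty
rest 'bb' ignored (set empty)
end set {} — state 1 not in

Answer: REJECT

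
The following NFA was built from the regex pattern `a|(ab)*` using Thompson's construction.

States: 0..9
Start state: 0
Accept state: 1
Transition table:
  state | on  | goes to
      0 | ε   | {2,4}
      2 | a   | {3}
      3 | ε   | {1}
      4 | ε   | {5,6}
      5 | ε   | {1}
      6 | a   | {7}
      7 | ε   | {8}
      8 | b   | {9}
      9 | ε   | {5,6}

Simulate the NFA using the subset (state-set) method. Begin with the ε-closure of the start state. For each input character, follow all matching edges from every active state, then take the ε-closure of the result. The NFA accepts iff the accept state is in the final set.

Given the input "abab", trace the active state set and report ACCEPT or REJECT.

start: ε-closure({0}) = {0,1,2,4,5,6}
'a' @ 1: {1,3,7,8}  [accepting]
'b' @ 2: {1,5,6,9}  [accepting]
'a' @ 3: {7,8}
'b' @ 4: {1,5,6,9}  [accepting]
final: {1,5,6,9}; accept 1 in set

Answer: ACCEPT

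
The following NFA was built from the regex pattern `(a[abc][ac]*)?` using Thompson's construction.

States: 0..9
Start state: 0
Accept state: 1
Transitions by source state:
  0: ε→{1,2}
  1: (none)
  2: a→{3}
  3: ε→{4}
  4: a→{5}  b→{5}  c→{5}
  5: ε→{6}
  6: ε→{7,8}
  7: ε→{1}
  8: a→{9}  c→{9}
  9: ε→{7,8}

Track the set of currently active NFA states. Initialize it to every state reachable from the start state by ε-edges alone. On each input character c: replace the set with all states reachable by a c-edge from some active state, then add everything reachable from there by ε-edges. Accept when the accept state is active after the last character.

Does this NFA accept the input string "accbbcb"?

Answer: REJECT

Trace:
S₀ = ε-closure({0}) = {0,1,2}
'a' @ 1: {3,4}
'c' @ 2: {1,5,6,7,8}  ✓accept
'c' @ 3: {1,7,8,9}  ✓accept
'b' @ 4: {}  — no active states
rest 'bcb' ignored (set empty)
end set {} — state 1 not in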